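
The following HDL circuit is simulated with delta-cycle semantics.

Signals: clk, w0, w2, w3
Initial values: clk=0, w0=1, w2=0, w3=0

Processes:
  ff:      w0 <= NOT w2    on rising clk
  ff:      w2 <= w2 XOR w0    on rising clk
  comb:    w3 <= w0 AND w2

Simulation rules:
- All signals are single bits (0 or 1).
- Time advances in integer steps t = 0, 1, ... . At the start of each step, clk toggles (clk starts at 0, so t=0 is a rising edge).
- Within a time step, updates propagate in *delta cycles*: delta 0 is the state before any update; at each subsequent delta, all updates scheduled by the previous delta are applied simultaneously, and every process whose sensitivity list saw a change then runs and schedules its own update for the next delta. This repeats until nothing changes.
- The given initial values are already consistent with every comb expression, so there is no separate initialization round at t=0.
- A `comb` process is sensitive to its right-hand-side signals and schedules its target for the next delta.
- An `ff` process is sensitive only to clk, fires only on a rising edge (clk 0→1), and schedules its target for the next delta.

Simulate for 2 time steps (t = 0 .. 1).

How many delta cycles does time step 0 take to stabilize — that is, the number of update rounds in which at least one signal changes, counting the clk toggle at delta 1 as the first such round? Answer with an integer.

3

t=0 Δ0: w2=0 w0=1 w3=0 clk=0
  Δ1: clk:0→1
  Δ2: w2:0→1
  Δ3: w3:0→1
  (3Δ to stable)
t=1 Δ0: w2=1 w0=1 w3=1 clk=1
  Δ1: clk:1→0
  (1Δ to stable)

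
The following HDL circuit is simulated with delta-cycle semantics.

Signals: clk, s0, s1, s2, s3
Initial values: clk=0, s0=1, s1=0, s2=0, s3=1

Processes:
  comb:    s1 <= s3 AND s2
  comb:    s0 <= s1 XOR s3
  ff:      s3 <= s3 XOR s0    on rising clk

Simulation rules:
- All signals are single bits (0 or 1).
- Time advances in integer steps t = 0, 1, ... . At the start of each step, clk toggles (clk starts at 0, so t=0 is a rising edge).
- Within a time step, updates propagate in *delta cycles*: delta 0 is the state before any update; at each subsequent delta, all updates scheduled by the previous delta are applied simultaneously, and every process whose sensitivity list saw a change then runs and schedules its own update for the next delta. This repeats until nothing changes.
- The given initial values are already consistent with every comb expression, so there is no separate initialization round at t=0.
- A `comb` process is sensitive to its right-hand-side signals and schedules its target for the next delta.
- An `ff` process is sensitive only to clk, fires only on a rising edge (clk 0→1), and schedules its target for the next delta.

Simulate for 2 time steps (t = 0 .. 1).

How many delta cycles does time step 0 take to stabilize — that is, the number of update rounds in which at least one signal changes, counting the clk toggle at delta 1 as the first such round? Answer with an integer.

3

t0.Δ0 s0=1 s3=1 s1=0 s2=0 clk=0
t0.Δ1 s0=1 s3=1 s1=0 s2=0 clk=1
t0.Δ2 s0=1 s3=0 s1=0 s2=0 clk=1
t0.Δ3 s0=0 s3=0 s1=0 s2=0 clk=1
t1.Δ0 s0=0 s3=0 s1=0 s2=0 clk=1
t1.Δ1 s0=0 s3=0 s1=0 s2=0 clk=0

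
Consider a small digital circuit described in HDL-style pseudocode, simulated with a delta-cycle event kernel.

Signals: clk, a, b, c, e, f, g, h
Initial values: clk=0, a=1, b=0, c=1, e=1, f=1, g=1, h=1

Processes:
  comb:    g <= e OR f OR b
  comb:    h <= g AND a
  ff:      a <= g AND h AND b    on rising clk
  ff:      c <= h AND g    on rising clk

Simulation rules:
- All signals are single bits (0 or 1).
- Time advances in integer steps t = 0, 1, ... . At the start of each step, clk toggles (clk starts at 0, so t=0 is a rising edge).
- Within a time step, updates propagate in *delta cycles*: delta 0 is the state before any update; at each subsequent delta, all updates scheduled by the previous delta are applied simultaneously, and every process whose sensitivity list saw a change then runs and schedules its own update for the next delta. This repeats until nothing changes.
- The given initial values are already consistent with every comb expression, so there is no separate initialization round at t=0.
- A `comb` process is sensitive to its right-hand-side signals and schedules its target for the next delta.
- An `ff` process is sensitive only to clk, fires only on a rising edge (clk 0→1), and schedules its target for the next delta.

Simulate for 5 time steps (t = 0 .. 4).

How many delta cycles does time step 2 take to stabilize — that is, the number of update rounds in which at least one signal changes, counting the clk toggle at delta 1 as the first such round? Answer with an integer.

t=0 Δ0: b=0 f=1 clk=0 g=1 c=1 a=1 h=1 e=1
  Δ1: clk:0→1
  Δ2: a:1→0
  Δ3: h:1→0
  (3Δ to stable)
t=1 Δ0: b=0 f=1 clk=1 g=1 c=1 a=0 h=0 e=1
  Δ1: clk:1→0
  (1Δ to stable)
t=2 Δ0: b=0 f=1 clk=0 g=1 c=1 a=0 h=0 e=1
  Δ1: clk:0→1
  Δ2: c:1→0
  (2Δ to stable)
t=3 Δ0: b=0 f=1 clk=1 g=1 c=0 a=0 h=0 e=1
  Δ1: clk:1→0
  (1Δ to stable)
t=4 Δ0: b=0 f=1 clk=0 g=1 c=0 a=0 h=0 e=1
  Δ1: clk:0→1
  (1Δ to stable)

2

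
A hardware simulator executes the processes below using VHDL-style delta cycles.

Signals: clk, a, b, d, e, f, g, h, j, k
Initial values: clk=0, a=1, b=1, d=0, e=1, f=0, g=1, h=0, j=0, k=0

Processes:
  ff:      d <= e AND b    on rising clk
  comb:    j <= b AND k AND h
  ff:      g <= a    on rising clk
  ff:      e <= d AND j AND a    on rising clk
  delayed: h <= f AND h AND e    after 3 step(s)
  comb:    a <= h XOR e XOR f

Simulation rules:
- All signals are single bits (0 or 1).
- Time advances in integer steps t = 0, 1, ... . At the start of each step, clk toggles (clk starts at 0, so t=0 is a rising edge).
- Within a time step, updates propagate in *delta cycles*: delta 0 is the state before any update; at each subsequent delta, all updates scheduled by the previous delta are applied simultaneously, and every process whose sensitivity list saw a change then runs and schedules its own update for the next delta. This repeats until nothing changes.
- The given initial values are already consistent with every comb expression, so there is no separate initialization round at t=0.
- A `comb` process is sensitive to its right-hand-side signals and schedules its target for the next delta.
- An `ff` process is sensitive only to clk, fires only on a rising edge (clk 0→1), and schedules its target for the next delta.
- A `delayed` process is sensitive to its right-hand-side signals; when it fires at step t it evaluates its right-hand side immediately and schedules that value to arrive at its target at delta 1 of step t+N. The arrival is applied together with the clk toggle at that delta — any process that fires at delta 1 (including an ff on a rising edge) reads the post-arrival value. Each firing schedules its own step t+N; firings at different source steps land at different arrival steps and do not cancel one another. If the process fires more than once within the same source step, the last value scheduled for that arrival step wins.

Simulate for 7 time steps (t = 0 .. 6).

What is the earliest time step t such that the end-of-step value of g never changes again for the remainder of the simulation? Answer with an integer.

t=0 Δ0: b=1 h=0 g=1 e=1 k=0 a=1 f=0 clk=0 j=0 d=0
  Δ1: clk:0→1
  Δ2: e:1→0, d:0→1
  Δ3: a:1→0
  (3Δ to stable)
t=1 Δ0: b=1 h=0 g=1 e=0 k=0 a=0 f=0 clk=1 j=0 d=1
  Δ1: clk:1→0
  (1Δ to stable)
t=2 Δ0: b=1 h=0 g=1 e=0 k=0 a=0 f=0 clk=0 j=0 d=1
  Δ1: clk:0→1
  Δ2: g:1→0, d:1→0
  (2Δ to stable)
t=3 Δ0: b=1 h=0 g=0 e=0 k=0 a=0 f=0 clk=1 j=0 d=0
  Δ1: clk:1→0
  (1Δ to stable)
t=4 Δ0: b=1 h=0 g=0 e=0 k=0 a=0 f=0 clk=0 j=0 d=0
  Δ1: clk:0→1
  (1Δ to stable)
t=5 Δ0: b=1 h=0 g=0 e=0 k=0 a=0 f=0 clk=1 j=0 d=0
  Δ1: clk:1→0
  (1Δ to stable)
t=6 Δ0: b=1 h=0 g=0 e=0 k=0 a=0 f=0 clk=0 j=0 d=0
  Δ1: clk:0→1
  (1Δ to stable)

2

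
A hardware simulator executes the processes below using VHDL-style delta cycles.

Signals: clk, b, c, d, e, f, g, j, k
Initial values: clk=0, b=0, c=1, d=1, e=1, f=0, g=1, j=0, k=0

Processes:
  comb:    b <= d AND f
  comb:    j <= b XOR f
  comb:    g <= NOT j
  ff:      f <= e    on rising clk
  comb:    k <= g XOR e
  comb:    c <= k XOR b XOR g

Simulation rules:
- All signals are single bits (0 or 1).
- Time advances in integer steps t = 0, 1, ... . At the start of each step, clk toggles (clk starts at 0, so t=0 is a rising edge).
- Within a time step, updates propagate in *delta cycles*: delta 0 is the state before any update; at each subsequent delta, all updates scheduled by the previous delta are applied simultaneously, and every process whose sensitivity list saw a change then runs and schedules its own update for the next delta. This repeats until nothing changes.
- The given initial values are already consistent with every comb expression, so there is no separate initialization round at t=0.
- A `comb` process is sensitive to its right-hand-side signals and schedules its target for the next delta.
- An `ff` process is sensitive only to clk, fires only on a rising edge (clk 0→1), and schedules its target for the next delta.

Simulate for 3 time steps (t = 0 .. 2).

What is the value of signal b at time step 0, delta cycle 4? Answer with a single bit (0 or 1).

1

t0.Δ0 c=1 f=0 e=1 g=1 clk=0 d=1 j=0 b=0 k=0
t0.Δ1 c=1 f=0 e=1 g=1 clk=1 d=1 j=0 b=0 k=0
t0.Δ2 c=1 f=1 e=1 g=1 clk=1 d=1 j=0 b=0 k=0
t0.Δ3 c=1 f=1 e=1 g=1 clk=1 d=1 j=1 b=1 k=0
t0.Δ4 c=0 f=1 e=1 g=0 clk=1 d=1 j=0 b=1 k=0
t0.Δ5 c=1 f=1 e=1 g=1 clk=1 d=1 j=0 b=1 k=1
t0.Δ6 c=1 f=1 e=1 g=1 clk=1 d=1 j=0 b=1 k=0
t0.Δ7 c=0 f=1 e=1 g=1 clk=1 d=1 j=0 b=1 k=0
t1.Δ0 c=0 f=1 e=1 g=1 clk=1 d=1 j=0 b=1 k=0
t1.Δ1 c=0 f=1 e=1 g=1 clk=0 d=1 j=0 b=1 k=0
t2.Δ0 c=0 f=1 e=1 g=1 clk=0 d=1 j=0 b=1 k=0
t2.Δ1 c=0 f=1 e=1 g=1 clk=1 d=1 j=0 b=1 k=0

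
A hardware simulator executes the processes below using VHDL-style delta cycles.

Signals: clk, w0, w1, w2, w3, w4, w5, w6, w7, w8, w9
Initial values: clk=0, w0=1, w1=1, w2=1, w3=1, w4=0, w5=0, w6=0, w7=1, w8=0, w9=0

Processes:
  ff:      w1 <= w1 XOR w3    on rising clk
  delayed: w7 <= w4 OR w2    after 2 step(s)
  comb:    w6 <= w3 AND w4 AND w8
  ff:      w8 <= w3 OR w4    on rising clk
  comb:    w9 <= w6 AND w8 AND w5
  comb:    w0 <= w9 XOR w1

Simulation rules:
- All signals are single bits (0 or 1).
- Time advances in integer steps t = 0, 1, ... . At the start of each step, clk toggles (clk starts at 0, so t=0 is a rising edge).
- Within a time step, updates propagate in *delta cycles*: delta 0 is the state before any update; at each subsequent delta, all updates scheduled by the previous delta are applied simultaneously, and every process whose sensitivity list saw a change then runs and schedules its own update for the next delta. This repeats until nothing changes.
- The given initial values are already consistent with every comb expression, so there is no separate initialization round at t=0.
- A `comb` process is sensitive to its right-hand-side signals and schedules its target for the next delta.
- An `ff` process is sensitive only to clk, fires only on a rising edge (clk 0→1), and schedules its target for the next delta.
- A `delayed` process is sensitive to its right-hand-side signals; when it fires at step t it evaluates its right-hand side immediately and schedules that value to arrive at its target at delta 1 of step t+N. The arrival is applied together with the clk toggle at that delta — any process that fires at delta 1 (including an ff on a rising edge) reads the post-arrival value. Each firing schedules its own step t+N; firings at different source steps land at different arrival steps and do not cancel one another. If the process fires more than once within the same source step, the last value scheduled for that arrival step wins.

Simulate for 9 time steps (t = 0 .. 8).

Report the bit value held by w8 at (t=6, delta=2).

1

t0.Δ0 w0=1 w3=1 w1=1 w7=1 clk=0 w9=0 w5=0 w6=0 w4=0 w8=0 w2=1
t0.Δ1 w0=1 w3=1 w1=1 w7=1 clk=1 w9=0 w5=0 w6=0 w4=0 w8=0 w2=1
t0.Δ2 w0=1 w3=1 w1=0 w7=1 clk=1 w9=0 w5=0 w6=0 w4=0 w8=1 w2=1
t0.Δ3 w0=0 w3=1 w1=0 w7=1 clk=1 w9=0 w5=0 w6=0 w4=0 w8=1 w2=1
t1.Δ0 w0=0 w3=1 w1=0 w7=1 clk=1 w9=0 w5=0 w6=0 w4=0 w8=1 w2=1
t1.Δ1 w0=0 w3=1 w1=0 w7=1 clk=0 w9=0 w5=0 w6=0 w4=0 w8=1 w2=1
t2.Δ0 w0=0 w3=1 w1=0 w7=1 clk=0 w9=0 w5=0 w6=0 w4=0 w8=1 w2=1
t2.Δ1 w0=0 w3=1 w1=0 w7=1 clk=1 w9=0 w5=0 w6=0 w4=0 w8=1 w2=1
t2.Δ2 w0=0 w3=1 w1=1 w7=1 clk=1 w9=0 w5=0 w6=0 w4=0 w8=1 w2=1
t2.Δ3 w0=1 w3=1 w1=1 w7=1 clk=1 w9=0 w5=0 w6=0 w4=0 w8=1 w2=1
t3.Δ0 w0=1 w3=1 w1=1 w7=1 clk=1 w9=0 w5=0 w6=0 w4=0 w8=1 w2=1
t3.Δ1 w0=1 w3=1 w1=1 w7=1 clk=0 w9=0 w5=0 w6=0 w4=0 w8=1 w2=1
t4.Δ0 w0=1 w3=1 w1=1 w7=1 clk=0 w9=0 w5=0 w6=0 w4=0 w8=1 w2=1
t4.Δ1 w0=1 w3=1 w1=1 w7=1 clk=1 w9=0 w5=0 w6=0 w4=0 w8=1 w2=1
t4.Δ2 w0=1 w3=1 w1=0 w7=1 clk=1 w9=0 w5=0 w6=0 w4=0 w8=1 w2=1
t4.Δ3 w0=0 w3=1 w1=0 w7=1 clk=1 w9=0 w5=0 w6=0 w4=0 w8=1 w2=1
t5.Δ0 w0=0 w3=1 w1=0 w7=1 clk=1 w9=0 w5=0 w6=0 w4=0 w8=1 w2=1
t5.Δ1 w0=0 w3=1 w1=0 w7=1 clk=0 w9=0 w5=0 w6=0 w4=0 w8=1 w2=1
t6.Δ0 w0=0 w3=1 w1=0 w7=1 clk=0 w9=0 w5=0 w6=0 w4=0 w8=1 w2=1
t6.Δ1 w0=0 w3=1 w1=0 w7=1 clk=1 w9=0 w5=0 w6=0 w4=0 w8=1 w2=1
t6.Δ2 w0=0 w3=1 w1=1 w7=1 clk=1 w9=0 w5=0 w6=0 w4=0 w8=1 w2=1
t6.Δ3 w0=1 w3=1 w1=1 w7=1 clk=1 w9=0 w5=0 w6=0 w4=0 w8=1 w2=1
t7.Δ0 w0=1 w3=1 w1=1 w7=1 clk=1 w9=0 w5=0 w6=0 w4=0 w8=1 w2=1
t7.Δ1 w0=1 w3=1 w1=1 w7=1 clk=0 w9=0 w5=0 w6=0 w4=0 w8=1 w2=1
t8.Δ0 w0=1 w3=1 w1=1 w7=1 clk=0 w9=0 w5=0 w6=0 w4=0 w8=1 w2=1
t8.Δ1 w0=1 w3=1 w1=1 w7=1 clk=1 w9=0 w5=0 w6=0 w4=0 w8=1 w2=1
t8.Δ2 w0=1 w3=1 w1=0 w7=1 clk=1 w9=0 w5=0 w6=0 w4=0 w8=1 w2=1
t8.Δ3 w0=0 w3=1 w1=0 w7=1 clk=1 w9=0 w5=0 w6=0 w4=0 w8=1 w2=1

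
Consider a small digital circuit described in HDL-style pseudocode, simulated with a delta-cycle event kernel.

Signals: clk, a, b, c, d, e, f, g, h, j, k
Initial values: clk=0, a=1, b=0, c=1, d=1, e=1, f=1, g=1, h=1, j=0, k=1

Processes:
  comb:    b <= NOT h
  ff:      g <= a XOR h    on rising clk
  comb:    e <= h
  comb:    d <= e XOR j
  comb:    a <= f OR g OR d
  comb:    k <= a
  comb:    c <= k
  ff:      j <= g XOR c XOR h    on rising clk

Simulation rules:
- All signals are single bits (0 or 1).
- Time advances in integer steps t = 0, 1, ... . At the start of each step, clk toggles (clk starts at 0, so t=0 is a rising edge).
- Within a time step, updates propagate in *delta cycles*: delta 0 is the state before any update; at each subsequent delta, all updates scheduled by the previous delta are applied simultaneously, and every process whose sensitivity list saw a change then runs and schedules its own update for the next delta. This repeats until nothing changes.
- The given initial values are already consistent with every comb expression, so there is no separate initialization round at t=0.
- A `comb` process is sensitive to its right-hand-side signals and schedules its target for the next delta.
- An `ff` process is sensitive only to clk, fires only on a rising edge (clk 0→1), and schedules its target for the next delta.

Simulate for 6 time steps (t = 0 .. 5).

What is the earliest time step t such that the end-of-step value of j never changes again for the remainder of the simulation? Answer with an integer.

2

t=0 Δ0: g=1 k=1 c=1 e=1 b=0 clk=0 j=0 d=1 h=1 a=1 f=1
  Δ1: clk:0→1
  Δ2: g:1→0, j:0→1
  Δ3: d:1→0
  (3Δ to stable)
t=1 Δ0: g=0 k=1 c=1 e=1 b=0 clk=1 j=1 d=0 h=1 a=1 f=1
  Δ1: clk:1→0
  (1Δ to stable)
t=2 Δ0: g=0 k=1 c=1 e=1 b=0 clk=0 j=1 d=0 h=1 a=1 f=1
  Δ1: clk:0→1
  Δ2: j:1→0
  Δ3: d:0→1
  (3Δ to stable)
t=3 Δ0: g=0 k=1 c=1 e=1 b=0 clk=1 j=0 d=1 h=1 a=1 f=1
  Δ1: clk:1→0
  (1Δ to stable)
t=4 Δ0: g=0 k=1 c=1 e=1 b=0 clk=0 j=0 d=1 h=1 a=1 f=1
  Δ1: clk:0→1
  (1Δ to stable)
t=5 Δ0: g=0 k=1 c=1 e=1 b=0 clk=1 j=0 d=1 h=1 a=1 f=1
  Δ1: clk:1→0
  (1Δ to stable)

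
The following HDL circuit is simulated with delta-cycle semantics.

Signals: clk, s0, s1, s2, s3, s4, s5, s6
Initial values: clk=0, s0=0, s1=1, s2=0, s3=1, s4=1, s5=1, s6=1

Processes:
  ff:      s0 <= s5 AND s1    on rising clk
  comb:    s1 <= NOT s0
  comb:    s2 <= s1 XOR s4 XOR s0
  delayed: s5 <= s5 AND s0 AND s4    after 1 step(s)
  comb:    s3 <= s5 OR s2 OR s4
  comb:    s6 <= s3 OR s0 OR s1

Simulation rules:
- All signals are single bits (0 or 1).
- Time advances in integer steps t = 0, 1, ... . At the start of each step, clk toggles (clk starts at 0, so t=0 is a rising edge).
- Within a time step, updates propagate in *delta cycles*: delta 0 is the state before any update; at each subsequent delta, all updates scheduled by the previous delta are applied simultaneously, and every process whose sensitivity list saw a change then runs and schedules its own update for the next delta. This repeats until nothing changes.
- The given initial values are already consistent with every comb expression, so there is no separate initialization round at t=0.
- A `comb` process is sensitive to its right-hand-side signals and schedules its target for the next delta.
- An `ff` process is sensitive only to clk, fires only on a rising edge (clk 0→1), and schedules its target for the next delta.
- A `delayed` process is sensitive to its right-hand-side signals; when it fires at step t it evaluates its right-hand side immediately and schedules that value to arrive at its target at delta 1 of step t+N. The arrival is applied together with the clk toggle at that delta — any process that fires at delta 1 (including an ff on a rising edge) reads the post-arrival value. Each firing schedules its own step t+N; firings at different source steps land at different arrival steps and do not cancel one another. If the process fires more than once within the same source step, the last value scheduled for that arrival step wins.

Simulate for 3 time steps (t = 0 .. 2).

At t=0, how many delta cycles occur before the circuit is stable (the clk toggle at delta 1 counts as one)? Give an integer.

4

t0.Δ0 s2=0 s3=1 s6=1 s0=0 s5=1 clk=0 s4=1 s1=1
t0.Δ1 s2=0 s3=1 s6=1 s0=0 s5=1 clk=1 s4=1 s1=1
t0.Δ2 s2=0 s3=1 s6=1 s0=1 s5=1 clk=1 s4=1 s1=1
t0.Δ3 s2=1 s3=1 s6=1 s0=1 s5=1 clk=1 s4=1 s1=0
t0.Δ4 s2=0 s3=1 s6=1 s0=1 s5=1 clk=1 s4=1 s1=0
t1.Δ0 s2=0 s3=1 s6=1 s0=1 s5=1 clk=1 s4=1 s1=0
t1.Δ1 s2=0 s3=1 s6=1 s0=1 s5=1 clk=0 s4=1 s1=0
t2.Δ0 s2=0 s3=1 s6=1 s0=1 s5=1 clk=0 s4=1 s1=0
t2.Δ1 s2=0 s3=1 s6=1 s0=1 s5=1 clk=1 s4=1 s1=0
t2.Δ2 s2=0 s3=1 s6=1 s0=0 s5=1 clk=1 s4=1 s1=0
t2.Δ3 s2=1 s3=1 s6=1 s0=0 s5=1 clk=1 s4=1 s1=1
t2.Δ4 s2=0 s3=1 s6=1 s0=0 s5=1 clk=1 s4=1 s1=1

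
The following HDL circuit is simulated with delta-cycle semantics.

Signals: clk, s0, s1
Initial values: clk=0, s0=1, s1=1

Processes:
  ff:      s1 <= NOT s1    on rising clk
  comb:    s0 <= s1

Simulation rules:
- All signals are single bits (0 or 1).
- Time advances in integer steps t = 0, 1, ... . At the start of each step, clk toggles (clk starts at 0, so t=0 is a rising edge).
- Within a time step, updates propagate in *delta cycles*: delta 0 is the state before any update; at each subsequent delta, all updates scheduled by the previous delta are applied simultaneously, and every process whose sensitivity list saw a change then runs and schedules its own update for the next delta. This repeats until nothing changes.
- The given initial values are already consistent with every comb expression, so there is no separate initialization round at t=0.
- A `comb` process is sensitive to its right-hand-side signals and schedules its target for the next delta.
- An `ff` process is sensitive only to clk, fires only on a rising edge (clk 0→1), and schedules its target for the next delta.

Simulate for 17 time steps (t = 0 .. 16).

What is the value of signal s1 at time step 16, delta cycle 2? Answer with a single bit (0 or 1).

[bits: clk,s0,s1]
t=0: Δ0=011 Δ1=111 Δ2=110 Δ3=100 | 3Δ
t=1: Δ0=100 Δ1=000 | 1Δ
t=2: Δ0=000 Δ1=100 Δ2=101 Δ3=111 | 3Δ
t=3: Δ0=111 Δ1=011 | 1Δ
t=4: Δ0=011 Δ1=111 Δ2=110 Δ3=100 | 3Δ
t=5: Δ0=100 Δ1=000 | 1Δ
t=6: Δ0=000 Δ1=100 Δ2=101 Δ3=111 | 3Δ
t=7: Δ0=111 Δ1=011 | 1Δ
t=8: Δ0=011 Δ1=111 Δ2=110 Δ3=100 | 3Δ
t=9: Δ0=100 Δ1=000 | 1Δ
t=10: Δ0=000 Δ1=100 Δ2=101 Δ3=111 | 3Δ
t=11: Δ0=111 Δ1=011 | 1Δ
t=12: Δ0=011 Δ1=111 Δ2=110 Δ3=100 | 3Δ
t=13: Δ0=100 Δ1=000 | 1Δ
t=14: Δ0=000 Δ1=100 Δ2=101 Δ3=111 | 3Δ
t=15: Δ0=111 Δ1=011 | 1Δ
t=16: Δ0=011 Δ1=111 Δ2=110 Δ3=100 | 3Δ

0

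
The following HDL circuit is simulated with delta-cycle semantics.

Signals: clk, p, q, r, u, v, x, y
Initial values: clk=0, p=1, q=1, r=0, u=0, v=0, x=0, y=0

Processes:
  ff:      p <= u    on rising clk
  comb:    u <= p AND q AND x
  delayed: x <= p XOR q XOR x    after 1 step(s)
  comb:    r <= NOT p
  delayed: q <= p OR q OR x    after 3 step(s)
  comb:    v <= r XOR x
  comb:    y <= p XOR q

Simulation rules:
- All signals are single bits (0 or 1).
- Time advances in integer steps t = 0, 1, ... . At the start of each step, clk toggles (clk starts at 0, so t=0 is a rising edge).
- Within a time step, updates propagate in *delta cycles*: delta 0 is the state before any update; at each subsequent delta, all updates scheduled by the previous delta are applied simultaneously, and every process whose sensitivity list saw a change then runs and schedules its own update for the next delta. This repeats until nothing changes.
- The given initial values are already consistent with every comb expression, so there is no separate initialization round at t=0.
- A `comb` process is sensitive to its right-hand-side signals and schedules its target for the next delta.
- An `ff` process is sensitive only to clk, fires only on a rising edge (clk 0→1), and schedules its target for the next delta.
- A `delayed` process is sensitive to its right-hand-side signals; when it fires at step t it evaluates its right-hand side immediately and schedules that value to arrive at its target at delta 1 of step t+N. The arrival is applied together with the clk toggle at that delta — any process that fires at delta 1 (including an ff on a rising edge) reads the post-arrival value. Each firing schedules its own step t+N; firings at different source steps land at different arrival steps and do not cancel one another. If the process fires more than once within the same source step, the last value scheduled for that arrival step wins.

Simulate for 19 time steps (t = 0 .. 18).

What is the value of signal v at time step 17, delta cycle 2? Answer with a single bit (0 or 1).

[bits: q,y,x,v,p,r,u,clk]
t=0: Δ0=10001000 Δ1=10001001 Δ2=10000001 Δ3=11000101 Δ4=11010101 | 4Δ
t=1: Δ0=11010101 Δ1=11110100 Δ2=11100100 | 2Δ
t=2: Δ0=11100100 Δ1=11000101 Δ2=11010101 | 2Δ
t=3: Δ0=11010101 Δ1=11110100 Δ2=11100100 | 2Δ
t=4: Δ0=11100100 Δ1=11000101 Δ2=11010101 | 2Δ
t=5: Δ0=11010101 Δ1=11110100 Δ2=11100100 | 2Δ
t=6: Δ0=11100100 Δ1=11000101 Δ2=11010101 | 2Δ
t=7: Δ0=11010101 Δ1=11110100 Δ2=11100100 | 2Δ
t=8: Δ0=11100100 Δ1=11000101 Δ2=11010101 | 2Δ
t=9: Δ0=11010101 Δ1=11110100 Δ2=11100100 | 2Δ
t=10: Δ0=11100100 Δ1=11000101 Δ2=11010101 | 2Δ
t=11: Δ0=11010101 Δ1=11110100 Δ2=11100100 | 2Δ
t=12: Δ0=11100100 Δ1=11000101 Δ2=11010101 | 2Δ
t=13: Δ0=11010101 Δ1=11110100 Δ2=11100100 | 2Δ
t=14: Δ0=11100100 Δ1=11000101 Δ2=11010101 | 2Δ
t=15: Δ0=11010101 Δ1=11110100 Δ2=11100100 | 2Δ
t=16: Δ0=11100100 Δ1=11000101 Δ2=11010101 | 2Δ
t=17: Δ0=11010101 Δ1=11110100 Δ2=11100100 | 2Δ
t=18: Δ0=11100100 Δ1=11000101 Δ2=11010101 | 2Δ

0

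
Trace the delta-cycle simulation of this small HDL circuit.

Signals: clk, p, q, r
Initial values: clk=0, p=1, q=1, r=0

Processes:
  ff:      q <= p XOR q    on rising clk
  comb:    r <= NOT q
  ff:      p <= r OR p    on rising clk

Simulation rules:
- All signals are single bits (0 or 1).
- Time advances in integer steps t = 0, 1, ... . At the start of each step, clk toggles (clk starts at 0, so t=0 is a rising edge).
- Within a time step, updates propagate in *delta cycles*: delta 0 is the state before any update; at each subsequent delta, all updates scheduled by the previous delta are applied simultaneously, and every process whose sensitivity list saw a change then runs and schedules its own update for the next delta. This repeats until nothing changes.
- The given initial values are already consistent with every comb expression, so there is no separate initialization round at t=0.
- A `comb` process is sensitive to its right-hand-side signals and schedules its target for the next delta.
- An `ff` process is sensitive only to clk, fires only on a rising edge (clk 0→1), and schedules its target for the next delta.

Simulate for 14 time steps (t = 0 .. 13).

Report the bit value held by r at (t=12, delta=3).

t=0 Δ0: r=0 p=1 clk=0 q=1
  Δ1: clk:0→1
  Δ2: q:1→0
  Δ3: r:0→1
  (3Δ to stable)
t=1 Δ0: r=1 p=1 clk=1 q=0
  Δ1: clk:1→0
  (1Δ to stable)
t=2 Δ0: r=1 p=1 clk=0 q=0
  Δ1: clk:0→1
  Δ2: q:0→1
  Δ3: r:1→0
  (3Δ to stable)
t=3 Δ0: r=0 p=1 clk=1 q=1
  Δ1: clk:1→0
  (1Δ to stable)
t=4 Δ0: r=0 p=1 clk=0 q=1
  Δ1: clk:0→1
  Δ2: q:1→0
  Δ3: r:0→1
  (3Δ to stable)
t=5 Δ0: r=1 p=1 clk=1 q=0
  Δ1: clk:1→0
  (1Δ to stable)
t=6 Δ0: r=1 p=1 clk=0 q=0
  Δ1: clk:0→1
  Δ2: q:0→1
  Δ3: r:1→0
  (3Δ to stable)
t=7 Δ0: r=0 p=1 clk=1 q=1
  Δ1: clk:1→0
  (1Δ to stable)
t=8 Δ0: r=0 p=1 clk=0 q=1
  Δ1: clk:0→1
  Δ2: q:1→0
  Δ3: r:0→1
  (3Δ to stable)
t=9 Δ0: r=1 p=1 clk=1 q=0
  Δ1: clk:1→0
  (1Δ to stable)
t=10 Δ0: r=1 p=1 clk=0 q=0
  Δ1: clk:0→1
  Δ2: q:0→1
  Δ3: r:1→0
  (3Δ to stable)
t=11 Δ0: r=0 p=1 clk=1 q=1
  Δ1: clk:1→0
  (1Δ to stable)
t=12 Δ0: r=0 p=1 clk=0 q=1
  Δ1: clk:0→1
  Δ2: q:1→0
  Δ3: r:0→1
  (3Δ to stable)
t=13 Δ0: r=1 p=1 clk=1 q=0
  Δ1: clk:1→0
  (1Δ to stable)

1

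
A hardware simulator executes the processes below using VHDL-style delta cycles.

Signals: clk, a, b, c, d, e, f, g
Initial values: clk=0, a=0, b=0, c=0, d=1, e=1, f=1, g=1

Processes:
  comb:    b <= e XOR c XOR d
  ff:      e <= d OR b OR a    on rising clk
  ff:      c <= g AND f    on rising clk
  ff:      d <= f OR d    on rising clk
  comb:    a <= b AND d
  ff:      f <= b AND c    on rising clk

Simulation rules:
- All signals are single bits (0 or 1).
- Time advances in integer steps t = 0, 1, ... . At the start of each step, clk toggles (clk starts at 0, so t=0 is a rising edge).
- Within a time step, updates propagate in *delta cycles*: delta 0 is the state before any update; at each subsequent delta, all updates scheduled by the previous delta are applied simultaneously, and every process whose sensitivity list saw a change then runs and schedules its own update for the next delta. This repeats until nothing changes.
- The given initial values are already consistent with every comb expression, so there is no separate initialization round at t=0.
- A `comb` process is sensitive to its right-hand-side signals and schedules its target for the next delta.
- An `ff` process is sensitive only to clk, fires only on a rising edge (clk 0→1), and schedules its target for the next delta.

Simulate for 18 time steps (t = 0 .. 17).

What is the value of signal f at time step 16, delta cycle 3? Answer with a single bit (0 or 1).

0

[bits: clk,a,b,d,c,g,f,e]
t=0: Δ0=00010111 Δ1=10010111 Δ2=10011101 Δ3=10111101 Δ4=11111101 | 4Δ
t=1: Δ0=11111101 Δ1=01111101 | 1Δ
t=2: Δ0=01111101 Δ1=11111101 Δ2=11110111 Δ3=11010111 Δ4=10010111 | 4Δ
t=3: Δ0=10010111 Δ1=00010111 | 1Δ
t=4: Δ0=00010111 Δ1=10010111 Δ2=10011101 Δ3=10111101 Δ4=11111101 | 4Δ
t=5: Δ0=11111101 Δ1=01111101 | 1Δ
t=6: Δ0=01111101 Δ1=11111101 Δ2=11110111 Δ3=11010111 Δ4=10010111 | 4Δ
t=7: Δ0=10010111 Δ1=00010111 | 1Δ
t=8: Δ0=00010111 Δ1=10010111 Δ2=10011101 Δ3=10111101 Δ4=11111101 | 4Δ
t=9: Δ0=11111101 Δ1=01111101 | 1Δ
t=10: Δ0=01111101 Δ1=11111101 Δ2=11110111 Δ3=11010111 Δ4=10010111 | 4Δ
t=11: Δ0=10010111 Δ1=00010111 | 1Δ
t=12: Δ0=00010111 Δ1=10010111 Δ2=10011101 Δ3=10111101 Δ4=11111101 | 4Δ
t=13: Δ0=11111101 Δ1=01111101 | 1Δ
t=14: Δ0=01111101 Δ1=11111101 Δ2=11110111 Δ3=11010111 Δ4=10010111 | 4Δ
t=15: Δ0=10010111 Δ1=00010111 | 1Δ
t=16: Δ0=00010111 Δ1=10010111 Δ2=10011101 Δ3=10111101 Δ4=11111101 | 4Δ
t=17: Δ0=11111101 Δ1=01111101 | 1Δ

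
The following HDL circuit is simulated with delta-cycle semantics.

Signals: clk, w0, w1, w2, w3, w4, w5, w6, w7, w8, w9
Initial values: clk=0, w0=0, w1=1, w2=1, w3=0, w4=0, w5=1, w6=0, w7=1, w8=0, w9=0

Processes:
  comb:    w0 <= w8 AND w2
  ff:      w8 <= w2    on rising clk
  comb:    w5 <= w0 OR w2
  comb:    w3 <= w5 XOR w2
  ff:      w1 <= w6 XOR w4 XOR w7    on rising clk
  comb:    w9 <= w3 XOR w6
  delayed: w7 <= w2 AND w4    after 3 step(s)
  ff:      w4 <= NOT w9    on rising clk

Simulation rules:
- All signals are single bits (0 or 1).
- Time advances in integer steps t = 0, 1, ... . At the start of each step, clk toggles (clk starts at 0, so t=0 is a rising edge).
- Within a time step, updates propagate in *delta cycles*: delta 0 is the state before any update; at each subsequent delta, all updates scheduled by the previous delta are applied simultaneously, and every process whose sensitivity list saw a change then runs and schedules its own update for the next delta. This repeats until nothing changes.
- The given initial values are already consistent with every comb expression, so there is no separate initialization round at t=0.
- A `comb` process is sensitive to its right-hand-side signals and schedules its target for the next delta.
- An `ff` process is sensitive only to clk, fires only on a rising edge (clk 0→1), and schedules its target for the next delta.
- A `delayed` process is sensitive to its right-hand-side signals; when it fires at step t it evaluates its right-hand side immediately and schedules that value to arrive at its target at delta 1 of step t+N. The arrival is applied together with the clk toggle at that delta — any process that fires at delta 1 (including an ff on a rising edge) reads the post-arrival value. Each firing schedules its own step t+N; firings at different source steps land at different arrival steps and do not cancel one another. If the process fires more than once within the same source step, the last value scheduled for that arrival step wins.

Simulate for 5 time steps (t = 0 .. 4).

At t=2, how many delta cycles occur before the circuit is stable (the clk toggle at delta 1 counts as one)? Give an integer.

t0.Δ0 w7=1 w8=0 w6=0 clk=0 w4=0 w2=1 w5=1 w0=0 w9=0 w1=1 w3=0
t0.Δ1 w7=1 w8=0 w6=0 clk=1 w4=0 w2=1 w5=1 w0=0 w9=0 w1=1 w3=0
t0.Δ2 w7=1 w8=1 w6=0 clk=1 w4=1 w2=1 w5=1 w0=0 w9=0 w1=1 w3=0
t0.Δ3 w7=1 w8=1 w6=0 clk=1 w4=1 w2=1 w5=1 w0=1 w9=0 w1=1 w3=0
t1.Δ0 w7=1 w8=1 w6=0 clk=1 w4=1 w2=1 w5=1 w0=1 w9=0 w1=1 w3=0
t1.Δ1 w7=1 w8=1 w6=0 clk=0 w4=1 w2=1 w5=1 w0=1 w9=0 w1=1 w3=0
t2.Δ0 w7=1 w8=1 w6=0 clk=0 w4=1 w2=1 w5=1 w0=1 w9=0 w1=1 w3=0
t2.Δ1 w7=1 w8=1 w6=0 clk=1 w4=1 w2=1 w5=1 w0=1 w9=0 w1=1 w3=0
t2.Δ2 w7=1 w8=1 w6=0 clk=1 w4=1 w2=1 w5=1 w0=1 w9=0 w1=0 w3=0
t3.Δ0 w7=1 w8=1 w6=0 clk=1 w4=1 w2=1 w5=1 w0=1 w9=0 w1=0 w3=0
t3.Δ1 w7=1 w8=1 w6=0 clk=0 w4=1 w2=1 w5=1 w0=1 w9=0 w1=0 w3=0
t4.Δ0 w7=1 w8=1 w6=0 clk=0 w4=1 w2=1 w5=1 w0=1 w9=0 w1=0 w3=0
t4.Δ1 w7=1 w8=1 w6=0 clk=1 w4=1 w2=1 w5=1 w0=1 w9=0 w1=0 w3=0

2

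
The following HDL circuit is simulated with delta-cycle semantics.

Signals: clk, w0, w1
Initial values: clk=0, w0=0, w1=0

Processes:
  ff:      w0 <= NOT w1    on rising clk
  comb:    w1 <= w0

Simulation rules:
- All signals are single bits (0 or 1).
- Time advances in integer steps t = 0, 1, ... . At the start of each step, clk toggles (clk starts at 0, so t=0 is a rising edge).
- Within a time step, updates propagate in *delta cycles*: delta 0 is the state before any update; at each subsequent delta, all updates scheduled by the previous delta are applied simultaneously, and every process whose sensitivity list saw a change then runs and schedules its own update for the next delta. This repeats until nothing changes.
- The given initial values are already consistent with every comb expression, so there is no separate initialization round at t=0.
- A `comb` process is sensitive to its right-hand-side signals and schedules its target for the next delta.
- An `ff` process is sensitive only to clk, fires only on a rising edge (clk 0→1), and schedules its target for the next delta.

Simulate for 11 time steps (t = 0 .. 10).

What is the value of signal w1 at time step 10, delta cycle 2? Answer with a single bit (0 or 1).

1

[bits: w0,clk,w1]
t=0: Δ0=000 Δ1=010 Δ2=110 Δ3=111 | 3Δ
t=1: Δ0=111 Δ1=101 | 1Δ
t=2: Δ0=101 Δ1=111 Δ2=011 Δ3=010 | 3Δ
t=3: Δ0=010 Δ1=000 | 1Δ
t=4: Δ0=000 Δ1=010 Δ2=110 Δ3=111 | 3Δ
t=5: Δ0=111 Δ1=101 | 1Δ
t=6: Δ0=101 Δ1=111 Δ2=011 Δ3=010 | 3Δ
t=7: Δ0=010 Δ1=000 | 1Δ
t=8: Δ0=000 Δ1=010 Δ2=110 Δ3=111 | 3Δ
t=9: Δ0=111 Δ1=101 | 1Δ
t=10: Δ0=101 Δ1=111 Δ2=011 Δ3=010 | 3Δ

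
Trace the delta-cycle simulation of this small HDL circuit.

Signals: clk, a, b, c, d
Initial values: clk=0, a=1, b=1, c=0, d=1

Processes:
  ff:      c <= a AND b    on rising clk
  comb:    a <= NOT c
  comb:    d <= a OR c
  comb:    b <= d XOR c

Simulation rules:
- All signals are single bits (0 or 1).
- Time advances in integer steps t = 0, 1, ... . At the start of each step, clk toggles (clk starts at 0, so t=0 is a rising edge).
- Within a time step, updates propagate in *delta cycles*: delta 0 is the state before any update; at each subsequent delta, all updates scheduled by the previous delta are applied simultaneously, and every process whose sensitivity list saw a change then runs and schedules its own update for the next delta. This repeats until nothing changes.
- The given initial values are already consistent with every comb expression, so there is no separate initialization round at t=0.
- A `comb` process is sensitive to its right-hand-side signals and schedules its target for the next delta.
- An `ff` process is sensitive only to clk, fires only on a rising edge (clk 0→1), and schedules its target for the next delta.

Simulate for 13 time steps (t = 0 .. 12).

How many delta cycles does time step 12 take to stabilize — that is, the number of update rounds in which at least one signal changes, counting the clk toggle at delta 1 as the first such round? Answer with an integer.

t=0 Δ0: b=1 c=0 a=1 clk=0 d=1
  Δ1: clk:0→1
  Δ2: c:0→1
  Δ3: b:1→0, a:1→0
  (3Δ to stable)
t=1 Δ0: b=0 c=1 a=0 clk=1 d=1
  Δ1: clk:1→0
  (1Δ to stable)
t=2 Δ0: b=0 c=1 a=0 clk=0 d=1
  Δ1: clk:0→1
  Δ2: c:1→0
  Δ3: b:0→1, a:0→1, d:1→0
  Δ4: b:1→0, d:0→1
  Δ5: b:0→1
  (5Δ to stable)
t=3 Δ0: b=1 c=0 a=1 clk=1 d=1
  Δ1: clk:1→0
  (1Δ to stable)
t=4 Δ0: b=1 c=0 a=1 clk=0 d=1
  Δ1: clk:0→1
  Δ2: c:0→1
  Δ3: b:1→0, a:1→0
  (3Δ to stable)
t=5 Δ0: b=0 c=1 a=0 clk=1 d=1
  Δ1: clk:1→0
  (1Δ to stable)
t=6 Δ0: b=0 c=1 a=0 clk=0 d=1
  Δ1: clk:0→1
  Δ2: c:1→0
  Δ3: b:0→1, a:0→1, d:1→0
  Δ4: b:1→0, d:0→1
  Δ5: b:0→1
  (5Δ to stable)
t=7 Δ0: b=1 c=0 a=1 clk=1 d=1
  Δ1: clk:1→0
  (1Δ to stable)
t=8 Δ0: b=1 c=0 a=1 clk=0 d=1
  Δ1: clk:0→1
  Δ2: c:0→1
  Δ3: b:1→0, a:1→0
  (3Δ to stable)
t=9 Δ0: b=0 c=1 a=0 clk=1 d=1
  Δ1: clk:1→0
  (1Δ to stable)
t=10 Δ0: b=0 c=1 a=0 clk=0 d=1
  Δ1: clk:0→1
  Δ2: c:1→0
  Δ3: b:0→1, a:0→1, d:1→0
  Δ4: b:1→0, d:0→1
  Δ5: b:0→1
  (5Δ to stable)
t=11 Δ0: b=1 c=0 a=1 clk=1 d=1
  Δ1: clk:1→0
  (1Δ to stable)
t=12 Δ0: b=1 c=0 a=1 clk=0 d=1
  Δ1: clk:0→1
  Δ2: c:0→1
  Δ3: b:1→0, a:1→0
  (3Δ to stable)

3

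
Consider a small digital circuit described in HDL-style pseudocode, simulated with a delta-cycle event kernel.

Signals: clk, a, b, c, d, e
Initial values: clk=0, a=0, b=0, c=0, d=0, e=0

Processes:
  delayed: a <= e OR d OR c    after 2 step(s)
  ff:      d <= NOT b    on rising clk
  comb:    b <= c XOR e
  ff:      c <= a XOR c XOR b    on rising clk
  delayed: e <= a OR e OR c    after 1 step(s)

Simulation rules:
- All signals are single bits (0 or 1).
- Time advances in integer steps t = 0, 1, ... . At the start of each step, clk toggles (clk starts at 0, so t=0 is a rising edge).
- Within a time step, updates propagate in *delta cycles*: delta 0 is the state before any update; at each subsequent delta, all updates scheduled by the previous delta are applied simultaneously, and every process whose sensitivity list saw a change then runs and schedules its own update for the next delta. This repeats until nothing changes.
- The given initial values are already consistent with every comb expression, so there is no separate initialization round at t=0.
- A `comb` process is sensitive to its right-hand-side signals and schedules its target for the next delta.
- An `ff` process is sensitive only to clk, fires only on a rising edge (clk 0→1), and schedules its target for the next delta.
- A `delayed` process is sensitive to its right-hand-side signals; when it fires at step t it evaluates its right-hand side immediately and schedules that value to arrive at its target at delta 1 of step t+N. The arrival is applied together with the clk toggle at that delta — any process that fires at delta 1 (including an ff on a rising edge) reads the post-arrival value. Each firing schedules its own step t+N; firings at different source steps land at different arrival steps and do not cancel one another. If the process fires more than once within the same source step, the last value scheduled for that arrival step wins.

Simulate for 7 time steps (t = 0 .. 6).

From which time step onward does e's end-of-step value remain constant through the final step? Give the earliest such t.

t0.Δ0 a=0 e=0 d=0 c=0 clk=0 b=0
t0.Δ1 a=0 e=0 d=0 c=0 clk=1 b=0
t0.Δ2 a=0 e=0 d=1 c=0 clk=1 b=0
t1.Δ0 a=0 e=0 d=1 c=0 clk=1 b=0
t1.Δ1 a=0 e=0 d=1 c=0 clk=0 b=0
t2.Δ0 a=0 e=0 d=1 c=0 clk=0 b=0
t2.Δ1 a=1 e=0 d=1 c=0 clk=1 b=0
t2.Δ2 a=1 e=0 d=1 c=1 clk=1 b=0
t2.Δ3 a=1 e=0 d=1 c=1 clk=1 b=1
t3.Δ0 a=1 e=0 d=1 c=1 clk=1 b=1
t3.Δ1 a=1 e=1 d=1 c=1 clk=0 b=1
t3.Δ2 a=1 e=1 d=1 c=1 clk=0 b=0
t4.Δ0 a=1 e=1 d=1 c=1 clk=0 b=0
t4.Δ1 a=1 e=1 d=1 c=1 clk=1 b=0
t4.Δ2 a=1 e=1 d=1 c=0 clk=1 b=0
t4.Δ3 a=1 e=1 d=1 c=0 clk=1 b=1
t5.Δ0 a=1 e=1 d=1 c=0 clk=1 b=1
t5.Δ1 a=1 e=1 d=1 c=0 clk=0 b=1
t6.Δ0 a=1 e=1 d=1 c=0 clk=0 b=1
t6.Δ1 a=1 e=1 d=1 c=0 clk=1 b=1
t6.Δ2 a=1 e=1 d=0 c=0 clk=1 b=1

3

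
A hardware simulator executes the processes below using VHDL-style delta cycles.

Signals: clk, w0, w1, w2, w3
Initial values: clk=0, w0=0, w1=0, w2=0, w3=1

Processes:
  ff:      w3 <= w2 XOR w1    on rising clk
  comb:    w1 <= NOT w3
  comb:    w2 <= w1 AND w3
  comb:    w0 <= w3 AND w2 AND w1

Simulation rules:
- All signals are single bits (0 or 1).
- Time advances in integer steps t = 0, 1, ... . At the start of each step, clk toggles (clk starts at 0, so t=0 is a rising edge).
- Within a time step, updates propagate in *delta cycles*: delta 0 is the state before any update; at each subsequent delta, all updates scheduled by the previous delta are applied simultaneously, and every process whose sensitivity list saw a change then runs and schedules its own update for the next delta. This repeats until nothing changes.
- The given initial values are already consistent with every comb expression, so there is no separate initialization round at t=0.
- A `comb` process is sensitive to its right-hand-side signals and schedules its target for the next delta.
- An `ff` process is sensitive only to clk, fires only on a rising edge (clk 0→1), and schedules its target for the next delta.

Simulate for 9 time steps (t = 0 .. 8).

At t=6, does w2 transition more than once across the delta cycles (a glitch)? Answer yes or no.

t=0 Δ0: w0=0 w1=0 clk=0 w3=1 w2=0
  Δ1: clk:0→1
  Δ2: w3:1→0
  Δ3: w1:0→1
  (3Δ to stable)
t=1 Δ0: w0=0 w1=1 clk=1 w3=0 w2=0
  Δ1: clk:1→0
  (1Δ to stable)
t=2 Δ0: w0=0 w1=1 clk=0 w3=0 w2=0
  Δ1: clk:0→1
  Δ2: w3:0→1
  Δ3: w1:1→0, w2:0→1
  Δ4: w2:1→0
  (4Δ to stable)
t=3 Δ0: w0=0 w1=0 clk=1 w3=1 w2=0
  Δ1: clk:1→0
  (1Δ to stable)
t=4 Δ0: w0=0 w1=0 clk=0 w3=1 w2=0
  Δ1: clk:0→1
  Δ2: w3:1→0
  Δ3: w1:0→1
  (3Δ to stable)
t=5 Δ0: w0=0 w1=1 clk=1 w3=0 w2=0
  Δ1: clk:1→0
  (1Δ to stable)
t=6 Δ0: w0=0 w1=1 clk=0 w3=0 w2=0
  Δ1: clk:0→1
  Δ2: w3:0→1
  Δ3: w1:1→0, w2:0→1
  Δ4: w2:1→0
  (4Δ to stable)
t=7 Δ0: w0=0 w1=0 clk=1 w3=1 w2=0
  Δ1: clk:1→0
  (1Δ to stable)
t=8 Δ0: w0=0 w1=0 clk=0 w3=1 w2=0
  Δ1: clk:0→1
  Δ2: w3:1→0
  Δ3: w1:0→1
  (3Δ to stable)

yes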